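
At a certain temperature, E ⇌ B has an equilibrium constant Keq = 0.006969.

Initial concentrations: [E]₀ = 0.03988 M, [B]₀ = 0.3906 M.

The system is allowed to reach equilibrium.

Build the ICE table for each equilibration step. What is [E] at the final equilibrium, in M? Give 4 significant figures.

Q₀ = 9.794 vs Keq = 0.006969 ⇒ Q>K, reverse
Step 1:
                    E           B
  init        0.03988      0.3906
  Δ            0.3876     -0.3876
  eq           0.4275    0.002979
  solve Keq expr → x = -0.3876; check Q = 0.006969

[E]_eq = 0.4275 M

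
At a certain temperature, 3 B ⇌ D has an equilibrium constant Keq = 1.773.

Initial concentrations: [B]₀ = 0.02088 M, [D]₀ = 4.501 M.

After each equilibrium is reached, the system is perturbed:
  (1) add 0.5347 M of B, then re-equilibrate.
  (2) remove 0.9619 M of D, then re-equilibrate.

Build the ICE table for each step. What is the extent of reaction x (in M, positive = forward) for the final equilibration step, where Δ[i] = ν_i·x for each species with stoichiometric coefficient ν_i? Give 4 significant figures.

x = 0.03518 M

Q₀ = 4.9444e+05 vs Keq = 1.773 ⇒ Q>K, reverse
Step 1:
                  B         D
  Initial   0.02088     4.501
  Change      1.298   -0.4327
  Equil       1.319     4.068
  solve Keq expr → x = -0.4327; check Q = 1.773
Then add 0.5347 M of B.
Step 2:
                  B         D
  Initial     1.854     4.068
  Change    -0.5164    0.1721
  Equil       1.337      4.24
  solve Keq expr → x = 0.1721; check Q = 1.773
Then remove 0.9619 M of D.
Step 3:
                  B         D
  Initial     1.337     3.279
  Change    -0.1055   0.03518
  Equil       1.232     3.314
  solve Keq expr → x = 0.03518; check Q = 1.773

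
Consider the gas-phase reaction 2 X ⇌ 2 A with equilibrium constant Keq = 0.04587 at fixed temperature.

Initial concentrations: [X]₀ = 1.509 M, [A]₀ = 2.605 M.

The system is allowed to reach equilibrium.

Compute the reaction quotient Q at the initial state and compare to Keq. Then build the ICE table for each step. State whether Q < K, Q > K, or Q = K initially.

Q₀ = 2.98; Q > K (proceeds reverse)

Q₀ = 2.98 vs Keq = 0.04587 ⇒ Q>K, reverse
Step 1:
                    X           A
  Initial       1.509       2.605
  Change        1.879      -1.879
  Equil         3.388      0.7257
  solve Keq expr → x = -0.9397; check Q = 0.04587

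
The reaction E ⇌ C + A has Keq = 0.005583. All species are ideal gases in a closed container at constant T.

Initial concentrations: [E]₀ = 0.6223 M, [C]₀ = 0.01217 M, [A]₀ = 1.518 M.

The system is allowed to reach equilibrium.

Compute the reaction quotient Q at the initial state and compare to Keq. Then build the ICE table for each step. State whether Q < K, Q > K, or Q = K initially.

Q₀ = 0.02969 vs Keq = 0.005583 ⇒ Q>K, reverse
Step 1:
                    E           C           A
  I            0.6223     0.01217       1.518
  C           0.00983    -0.00983    -0.00983
  E            0.6321     0.00234       1.508
  solve Keq expr → x = -0.00983; check Q = 0.005583

Q₀ = 0.02969; Q > K (proceeds reverse)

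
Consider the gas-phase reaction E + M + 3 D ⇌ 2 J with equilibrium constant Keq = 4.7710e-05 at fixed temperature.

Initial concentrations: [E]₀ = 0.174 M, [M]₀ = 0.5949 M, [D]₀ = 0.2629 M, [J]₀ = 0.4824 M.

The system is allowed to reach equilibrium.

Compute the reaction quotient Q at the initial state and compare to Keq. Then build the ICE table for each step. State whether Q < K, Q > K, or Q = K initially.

Q₀ = 123.7; Q > K (proceeds reverse)

Q₀ = 123.7 vs Keq = 4.7710e-05 ⇒ Q>K, reverse
Step 1:
                  E         M         D         J
  I           0.174    0.5949    0.2629    0.4824
  C          0.2392    0.2392    0.7177   -0.4785
  E          0.4132    0.8341    0.9806  0.003938
  solve Keq expr → x = -0.2392; check Q = 4.7710e-05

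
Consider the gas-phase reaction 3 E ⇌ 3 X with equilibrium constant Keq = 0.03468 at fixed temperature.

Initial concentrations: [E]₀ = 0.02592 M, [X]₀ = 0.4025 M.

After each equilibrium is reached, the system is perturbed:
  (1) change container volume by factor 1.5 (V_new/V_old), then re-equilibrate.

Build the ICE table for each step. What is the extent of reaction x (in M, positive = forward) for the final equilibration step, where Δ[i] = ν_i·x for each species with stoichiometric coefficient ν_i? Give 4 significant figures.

x = 0 M

Q₀ = 3744 vs Keq = 0.03468 ⇒ Q>K, reverse
Step 1:
                   E          X
  Initial    0.02592     0.4025
  Change      0.2971    -0.2971
  Equil       0.3231     0.1054
  solve Keq expr → x = -0.09905; check Q = 0.03468
Then change container volume by factor 1.5 (V_new/V_old).
Step 2:
                   E          X
  Initial     0.2154    0.07024
  Change           0          0
  Equil       0.2154    0.07024
  solve Keq expr → x = 0; check Q = 0.03468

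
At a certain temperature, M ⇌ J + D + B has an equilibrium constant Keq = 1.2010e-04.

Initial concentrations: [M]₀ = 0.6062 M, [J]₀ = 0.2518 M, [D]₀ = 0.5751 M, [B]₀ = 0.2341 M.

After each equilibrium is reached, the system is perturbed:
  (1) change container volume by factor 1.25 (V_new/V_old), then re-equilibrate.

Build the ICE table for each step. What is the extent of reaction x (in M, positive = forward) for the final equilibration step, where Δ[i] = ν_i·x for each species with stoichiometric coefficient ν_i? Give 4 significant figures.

Q₀ = 0.05592 vs Keq = 1.2010e-04 ⇒ Q>K, reverse
Step 1:
                  M         J         D         B
  init       0.6062    0.2518    0.5751    0.2341
  Δ          0.2239   -0.2239   -0.2239   -0.2239
  eq         0.8301   0.02788    0.3512   0.01018
  solve Keq expr → x = -0.2239; check Q = 1.2010e-04
Then change container volume by factor 1.25 (V_new/V_old).
Step 2:
                  M         J         D         B
  init       0.6641   0.02231    0.2809  0.008146
  Δ       -0.002936  0.002936  0.002936  0.002936
  eq         0.6612   0.02524    0.2839   0.01108
  solve Keq expr → x = 0.002936; check Q = 1.2010e-04

x = 0.002936 M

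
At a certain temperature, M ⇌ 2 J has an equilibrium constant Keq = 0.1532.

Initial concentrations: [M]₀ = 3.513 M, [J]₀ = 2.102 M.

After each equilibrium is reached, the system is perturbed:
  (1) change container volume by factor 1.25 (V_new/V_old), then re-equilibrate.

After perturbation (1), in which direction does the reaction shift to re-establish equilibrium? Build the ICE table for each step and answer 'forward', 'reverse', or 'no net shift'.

Q₀ = 1.258 vs Keq = 0.1532 ⇒ Q>K, reverse
Step 1:
                   M          J
  Initial      3.513      2.102
  Change      0.6516     -1.303
  Equil        4.165     0.7988
  solve Keq expr → x = -0.6516; check Q = 0.1532
Then change container volume by factor 1.25 (V_new/V_old).
Step 2:
                   M          J
  Initial      3.332      0.639
  Change    -0.03579    0.07158
  Equil        3.296     0.7106
  solve Keq expr → x = 0.03579; check Q = 0.1532

Direction: forward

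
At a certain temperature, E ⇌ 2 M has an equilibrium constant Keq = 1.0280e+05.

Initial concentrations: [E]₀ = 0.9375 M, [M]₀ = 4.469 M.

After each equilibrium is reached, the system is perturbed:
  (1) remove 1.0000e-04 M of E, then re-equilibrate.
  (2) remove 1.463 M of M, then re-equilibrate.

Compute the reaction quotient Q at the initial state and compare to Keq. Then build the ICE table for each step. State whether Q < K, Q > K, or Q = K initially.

Q₀ = 21.3 vs Keq = 1.0280e+05 ⇒ Q<K, forward
Step 1:
                  E         M
  init       0.9375     4.469
  Δ         -0.9371     1.874
  eq      3.9140e-04     6.343
  solve Keq expr → x = 0.9371; check Q = 1.0280e+05
Then remove 1.0000e-04 M of E.
Step 2:
                  E         M
  init    2.9140e-04     6.343
  Δ       9.9975e-05 -1.9995e-04
  eq      3.9138e-04     6.343
  solve Keq expr → x = -9.9975e-05; check Q = 1.0280e+05
Then remove 1.463 M of M.
Step 3:
                  E         M
  init    3.9138e-04      4.88
  Δ       -1.5969e-04 3.1938e-04
  eq      2.3169e-04      4.88
  solve Keq expr → x = 1.5969e-04; check Q = 1.0280e+05

Q₀ = 21.3; Q < K (proceeds forward)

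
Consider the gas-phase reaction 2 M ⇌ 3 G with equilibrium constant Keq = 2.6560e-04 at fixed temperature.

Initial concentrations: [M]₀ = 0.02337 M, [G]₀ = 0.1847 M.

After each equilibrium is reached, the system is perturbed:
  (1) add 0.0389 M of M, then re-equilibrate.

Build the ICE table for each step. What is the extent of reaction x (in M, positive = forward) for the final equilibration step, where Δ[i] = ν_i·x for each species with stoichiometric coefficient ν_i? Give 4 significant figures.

Q₀ = 11.54 vs Keq = 2.6560e-04 ⇒ Q>K, reverse
Step 1:
                    M           G
  I           0.02337      0.1847
  C            0.1118     -0.1678
  E            0.1352     0.01693
  solve Keq expr → x = -0.05592; check Q = 2.6560e-04
Then add 0.0389 M of M.
Step 2:
                    M           G
  I            0.1741     0.01693
  C         -0.001972    0.002958
  E            0.1721     0.01989
  solve Keq expr → x = 9.8587e-04; check Q = 2.6560e-04

x = 9.8587e-04 M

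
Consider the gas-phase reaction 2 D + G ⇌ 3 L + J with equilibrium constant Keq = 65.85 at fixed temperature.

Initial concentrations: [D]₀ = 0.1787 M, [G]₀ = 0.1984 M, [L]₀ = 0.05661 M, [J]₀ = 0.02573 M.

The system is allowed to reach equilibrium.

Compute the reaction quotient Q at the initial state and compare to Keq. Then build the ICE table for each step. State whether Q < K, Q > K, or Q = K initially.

Q₀ = 7.3676e-04; Q < K (proceeds forward)

Q₀ = 7.3676e-04 vs Keq = 65.85 ⇒ Q<K, forward
Step 1:
                  D         G         L         J
  Initial    0.1787    0.1984   0.05661   0.02573
  Change    -0.1599  -0.07995    0.2399   0.07995
  Equil     0.01879    0.1184    0.2965    0.1057
  solve Keq expr → x = 0.07995; check Q = 65.85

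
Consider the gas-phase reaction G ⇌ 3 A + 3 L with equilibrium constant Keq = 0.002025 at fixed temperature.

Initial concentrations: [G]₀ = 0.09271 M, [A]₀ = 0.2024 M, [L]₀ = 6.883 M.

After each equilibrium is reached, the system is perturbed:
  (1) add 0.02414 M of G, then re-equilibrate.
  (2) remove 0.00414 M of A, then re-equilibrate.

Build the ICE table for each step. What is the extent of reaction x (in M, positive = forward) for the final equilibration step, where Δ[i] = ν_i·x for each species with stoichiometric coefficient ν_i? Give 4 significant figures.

x = 0.001369 M

Q₀ = 29.16 vs Keq = 0.002025 ⇒ Q>K, reverse
Step 1:
                    G           A           L
  I           0.09271      0.2024       6.883
  C           0.06407     -0.1922     -0.1922
  E            0.1568      0.0102       6.691
  solve Keq expr → x = -0.06407; check Q = 0.002025
Then add 0.02414 M of G.
Step 2:
                    G           A           L
  I            0.1809      0.0102       6.691
  C       -1.6483e-04  4.9449e-04  4.9449e-04
  E            0.1808     0.01069       6.691
  solve Keq expr → x = 1.6483e-04; check Q = 0.002025
Then remove 0.00414 M of A.
Step 3:
                    G           A           L
  I            0.1808     0.00655       6.691
  C         -0.001369    0.004106    0.004106
  E            0.1794     0.01066       6.695
  solve Keq expr → x = 0.001369; check Q = 0.002025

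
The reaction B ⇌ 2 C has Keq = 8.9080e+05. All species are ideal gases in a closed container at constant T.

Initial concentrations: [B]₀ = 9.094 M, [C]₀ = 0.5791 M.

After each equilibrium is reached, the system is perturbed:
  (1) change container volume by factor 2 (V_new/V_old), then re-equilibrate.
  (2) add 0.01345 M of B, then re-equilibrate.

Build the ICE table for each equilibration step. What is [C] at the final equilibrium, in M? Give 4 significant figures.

Q₀ = 0.03688 vs Keq = 8.9080e+05 ⇒ Q<K, forward
Step 1:
                  B         C
  init        9.094    0.5791
  Δ          -9.094     18.19
  eq      3.9535e-04     18.77
  solve Keq expr → x = 9.094; check Q = 8.9080e+05
Then change container volume by factor 2 (V_new/V_old).
Step 2:
                  B         C
  init    1.9767e-04     9.383
  Δ       -9.8832e-05 1.9766e-04
  eq      9.8841e-05     9.383
  solve Keq expr → x = 9.8832e-05; check Q = 8.9080e+05
Then add 0.01345 M of B.
Step 3:
                  B         C
  init      0.01355     9.383
  Δ        -0.01345    0.0269
  eq      9.9408e-05      9.41
  solve Keq expr → x = 0.01345; check Q = 8.9080e+05

[C]_eq = 9.41 M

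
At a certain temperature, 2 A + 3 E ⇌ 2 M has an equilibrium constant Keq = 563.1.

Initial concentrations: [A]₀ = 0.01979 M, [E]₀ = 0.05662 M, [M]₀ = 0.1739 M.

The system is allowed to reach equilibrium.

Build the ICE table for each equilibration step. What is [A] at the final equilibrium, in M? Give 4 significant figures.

[A]_eq = 0.08169 M

Q₀ = 4.2540e+05 vs Keq = 563.1 ⇒ Q>K, reverse
Step 1:
                  A         E         M
  I         0.01979   0.05662    0.1739
  C          0.0619   0.09284   -0.0619
  E         0.08169    0.1495     0.112
  solve Keq expr → x = -0.03095; check Q = 563.1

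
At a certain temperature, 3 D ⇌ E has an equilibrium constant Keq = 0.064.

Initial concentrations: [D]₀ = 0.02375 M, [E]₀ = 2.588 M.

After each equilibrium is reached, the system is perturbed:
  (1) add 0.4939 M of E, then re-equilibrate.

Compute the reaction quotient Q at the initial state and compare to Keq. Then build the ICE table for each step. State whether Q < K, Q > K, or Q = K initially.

Q₀ = 1.9319e+05 vs Keq = 0.064 ⇒ Q>K, reverse
Step 1:
                  D         E
  Initial   0.02375     2.588
  Change      2.911   -0.9703
  Equil       2.935     1.618
  solve Keq expr → x = -0.9703; check Q = 0.064
Then add 0.4939 M of E.
Step 2:
                  D         E
  Initial     2.935     2.112
  Change     0.2328   -0.0776
  Equil       3.168     2.034
  solve Keq expr → x = -0.0776; check Q = 0.064

Q₀ = 1.9319e+05; Q > K (proceeds reverse)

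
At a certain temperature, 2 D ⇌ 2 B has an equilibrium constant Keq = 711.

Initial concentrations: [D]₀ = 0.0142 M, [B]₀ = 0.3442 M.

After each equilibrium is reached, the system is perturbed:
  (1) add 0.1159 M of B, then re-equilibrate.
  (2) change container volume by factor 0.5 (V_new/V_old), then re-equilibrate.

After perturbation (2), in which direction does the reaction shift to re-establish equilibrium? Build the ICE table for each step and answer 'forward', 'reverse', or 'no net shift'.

Q₀ = 587.6 vs Keq = 711 ⇒ Q<K, forward
Step 1:
                   D          B
  Initial     0.0142     0.3442
  Change   -0.001245   0.001245
  Equil      0.01296     0.3454
  solve Keq expr → x = 6.2240e-04; check Q = 711
Then add 0.1159 M of B.
Step 2:
                   D          B
  Initial    0.01296     0.4613
  Change    0.004189  -0.004189
  Equil      0.01714     0.4572
  solve Keq expr → x = -0.002095; check Q = 711
Then change container volume by factor 0.5 (V_new/V_old).
Step 3:
                   D          B
  Initial    0.03429     0.9143
  Change           0          0
  Equil      0.03429     0.9143
  solve Keq expr → x = 0; check Q = 711

Direction: no net shift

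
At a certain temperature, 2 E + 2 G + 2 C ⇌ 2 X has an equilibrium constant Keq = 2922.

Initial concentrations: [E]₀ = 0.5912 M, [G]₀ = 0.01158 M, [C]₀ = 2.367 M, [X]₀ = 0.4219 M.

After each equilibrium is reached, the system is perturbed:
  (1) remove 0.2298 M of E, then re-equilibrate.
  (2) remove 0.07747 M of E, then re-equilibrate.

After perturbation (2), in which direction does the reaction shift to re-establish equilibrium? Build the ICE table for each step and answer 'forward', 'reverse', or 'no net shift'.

Direction: reverse

Q₀ = 677.9 vs Keq = 2922 ⇒ Q<K, forward
Step 1:
                   E          G          C          X
  Initial     0.5912    0.01158      2.367     0.4219
  Change   -0.005854  -0.005854  -0.005854   0.005854
  Equil       0.5853   0.005726      2.361     0.4278
  solve Keq expr → x = 0.002927; check Q = 2922
Then remove 0.2298 M of E.
Step 2:
                   E          G          C          X
  Initial     0.3555   0.005726      2.361     0.4278
  Change    0.003518   0.003518   0.003518  -0.003518
  Equil       0.3591   0.009243      2.365     0.4242
  solve Keq expr → x = -0.001759; check Q = 2922
Then remove 0.07747 M of E.
Step 3:
                   E          G          C          X
  Initial     0.2816   0.009243      2.365     0.4242
  Change    0.002368   0.002368   0.002368  -0.002368
  Equil        0.284    0.01161      2.367     0.4219
  solve Keq expr → x = -0.001184; check Q = 2922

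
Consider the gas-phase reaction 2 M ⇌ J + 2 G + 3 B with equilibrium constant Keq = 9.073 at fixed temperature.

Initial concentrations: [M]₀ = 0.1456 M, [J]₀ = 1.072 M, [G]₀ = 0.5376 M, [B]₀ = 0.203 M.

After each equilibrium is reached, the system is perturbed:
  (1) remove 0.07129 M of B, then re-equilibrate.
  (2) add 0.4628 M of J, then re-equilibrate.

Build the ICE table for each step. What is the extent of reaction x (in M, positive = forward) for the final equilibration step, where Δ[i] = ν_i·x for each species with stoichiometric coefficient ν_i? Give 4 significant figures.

Q₀ = 0.1223 vs Keq = 9.073 ⇒ Q<K, forward
Step 1:
                  M         J         G         B
  I          0.1456     1.072    0.5376     0.203
  C        -0.09897   0.04948   0.09897    0.1485
  E         0.04663     1.121    0.6366    0.3515
  solve Keq expr → x = 0.04948; check Q = 9.073
Then remove 0.07129 M of B.
Step 2:
                  M         J         G         B
  I         0.04663     1.121    0.6366    0.2802
  C        -0.01007  0.005036   0.01007   0.01511
  E         0.03656     1.127    0.6466    0.2953
  solve Keq expr → x = 0.005036; check Q = 9.073
Then add 0.4628 M of J.
Step 3:
                  M         J         G         B
  I         0.03656     1.589    0.6466    0.2953
  C        0.004904 -0.002452 -0.004904 -0.007355
  E         0.04146     1.587    0.6417    0.2879
  solve Keq expr → x = -0.002452; check Q = 9.073

x = -0.002452 M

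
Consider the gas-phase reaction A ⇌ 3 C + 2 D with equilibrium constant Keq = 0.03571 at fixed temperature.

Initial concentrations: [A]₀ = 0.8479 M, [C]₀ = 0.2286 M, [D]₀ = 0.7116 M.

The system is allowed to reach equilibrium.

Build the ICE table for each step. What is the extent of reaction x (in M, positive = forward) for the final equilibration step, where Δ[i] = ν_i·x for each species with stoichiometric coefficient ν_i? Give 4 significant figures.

Q₀ = 0.007134 vs Keq = 0.03571 ⇒ Q<K, forward
Step 1:
                   A          C          D
  I           0.8479     0.2286     0.7116
  C         -0.04262     0.1279    0.08523
  E           0.8053     0.3565     0.7968
  solve Keq expr → x = 0.04262; check Q = 0.03571

x = 0.04262 M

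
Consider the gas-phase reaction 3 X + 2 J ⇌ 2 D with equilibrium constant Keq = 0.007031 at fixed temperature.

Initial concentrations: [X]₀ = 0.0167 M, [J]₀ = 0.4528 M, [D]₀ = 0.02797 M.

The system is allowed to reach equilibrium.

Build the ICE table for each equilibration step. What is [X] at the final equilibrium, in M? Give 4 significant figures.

Q₀ = 819.3 vs Keq = 0.007031 ⇒ Q>K, reverse
Step 1:
                  X         J         D
  Initial    0.0167    0.4528   0.02797
  Change    0.04112   0.02741  -0.02741
  Equil     0.05782    0.4802 5.5976e-04
  solve Keq expr → x = -0.01371; check Q = 0.007031

[X]_eq = 0.05782 M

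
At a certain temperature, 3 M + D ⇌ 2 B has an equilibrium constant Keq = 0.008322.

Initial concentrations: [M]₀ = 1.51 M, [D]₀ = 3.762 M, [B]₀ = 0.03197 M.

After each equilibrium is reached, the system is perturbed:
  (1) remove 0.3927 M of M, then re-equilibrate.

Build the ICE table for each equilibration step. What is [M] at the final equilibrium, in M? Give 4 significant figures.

Q₀ = 7.8911e-05 vs Keq = 0.008322 ⇒ Q<K, forward
Step 1:
                    M           D           B
  Initial        1.51       3.762     0.03197
  Change      -0.3004     -0.1001      0.2003
  Equil          1.21       3.662      0.2322
  solve Keq expr → x = 0.1001; check Q = 0.008322
Then remove 0.3927 M of M.
Step 2:
                    M           D           B
  Initial      0.8169       3.662      0.2322
  Change       0.1125     0.03751    -0.07502
  Equil        0.9294       3.699      0.1572
  solve Keq expr → x = -0.03751; check Q = 0.008322

[M]_eq = 0.9294 M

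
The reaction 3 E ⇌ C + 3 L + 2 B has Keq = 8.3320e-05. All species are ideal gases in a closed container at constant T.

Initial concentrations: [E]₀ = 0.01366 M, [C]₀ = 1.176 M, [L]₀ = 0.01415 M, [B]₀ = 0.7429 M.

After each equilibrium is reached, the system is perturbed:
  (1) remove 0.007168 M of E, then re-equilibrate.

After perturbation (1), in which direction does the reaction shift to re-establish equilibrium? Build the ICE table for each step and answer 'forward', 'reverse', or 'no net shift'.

Direction: reverse

Q₀ = 0.7214 vs Keq = 8.3320e-05 ⇒ Q>K, reverse
Step 1:
                    E           C           L           B
  I           0.01366       1.176     0.01415      0.7429
  C            0.0128   -0.004268     -0.0128   -0.008535
  E           0.02646       1.172    0.001347      0.7344
  solve Keq expr → x = -0.004268; check Q = 8.3320e-05
Then remove 0.007168 M of E.
Step 2:
                    E           C           L           B
  I            0.0193       1.172    0.001347      0.7344
  C        3.4693e-04 -1.1564e-04 -3.4693e-04 -2.3129e-04
  E           0.01964       1.172  9.9998e-04      0.7341
  solve Keq expr → x = -1.1564e-04; check Q = 8.3320e-05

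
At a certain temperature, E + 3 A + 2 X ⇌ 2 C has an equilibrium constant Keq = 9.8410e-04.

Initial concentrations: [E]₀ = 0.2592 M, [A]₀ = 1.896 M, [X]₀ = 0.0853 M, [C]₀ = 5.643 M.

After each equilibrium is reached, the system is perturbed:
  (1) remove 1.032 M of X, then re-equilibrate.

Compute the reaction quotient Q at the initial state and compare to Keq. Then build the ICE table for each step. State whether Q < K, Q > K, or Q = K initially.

Q₀ = 2477; Q > K (proceeds reverse)

Q₀ = 2477 vs Keq = 9.8410e-04 ⇒ Q>K, reverse
Step 1:
                    E           A           X           C
  I            0.2592       1.896      0.0853       5.643
  C             1.601       4.804       3.203      -3.203
  E             1.861         6.7       3.288        2.44
  solve Keq expr → x = -1.601; check Q = 9.8410e-04
Then remove 1.032 M of X.
Step 2:
                    E           A           X           C
  I             1.861         6.7       2.256        2.44
  C             0.144      0.4319       0.288      -0.288
  E             2.005       7.132       2.544       2.152
  solve Keq expr → x = -0.144; check Q = 9.8410e-04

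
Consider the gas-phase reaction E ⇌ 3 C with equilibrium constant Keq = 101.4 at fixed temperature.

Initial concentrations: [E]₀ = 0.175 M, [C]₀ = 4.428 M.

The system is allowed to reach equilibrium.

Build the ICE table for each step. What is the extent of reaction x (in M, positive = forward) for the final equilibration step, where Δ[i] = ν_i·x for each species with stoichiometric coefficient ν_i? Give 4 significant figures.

Q₀ = 496.1 vs Keq = 101.4 ⇒ Q>K, reverse
Step 1:
                    E           C
  I             0.175       4.428
  C            0.2802     -0.8407
  E            0.4552       3.587
  solve Keq expr → x = -0.2802; check Q = 101.4

x = -0.2802 M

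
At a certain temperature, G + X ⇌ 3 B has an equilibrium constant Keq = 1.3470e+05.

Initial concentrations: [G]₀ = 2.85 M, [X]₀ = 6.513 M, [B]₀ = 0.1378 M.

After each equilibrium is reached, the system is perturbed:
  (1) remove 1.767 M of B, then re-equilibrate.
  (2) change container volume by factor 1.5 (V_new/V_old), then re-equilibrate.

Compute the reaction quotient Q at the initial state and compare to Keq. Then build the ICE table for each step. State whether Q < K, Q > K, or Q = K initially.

Q₀ = 1.4097e-04; Q < K (proceeds forward)

Q₀ = 1.4097e-04 vs Keq = 1.3470e+05 ⇒ Q<K, forward
Step 1:
                    G           X           B
  I              2.85       6.513      0.1378
  C            -2.849      -2.849       8.546
  E          0.001327       3.664       8.684
  solve Keq expr → x = 2.849; check Q = 1.3470e+05
Then remove 1.767 M of B.
Step 2:
                    G           X           B
  I          0.001327       3.664       6.917
  C       -6.5557e-04 -6.5557e-04    0.001967
  E        6.7113e-04       3.664       6.919
  solve Keq expr → x = 6.5557e-04; check Q = 1.3470e+05
Then change container volume by factor 1.5 (V_new/V_old).
Step 3:
                    G           X           B
  I        4.4742e-04       2.442       4.613
  C       -1.4903e-04 -1.4903e-04  4.4710e-04
  E        2.9838e-04       2.442       4.613
  solve Keq expr → x = 1.4903e-04; check Q = 1.3470e+05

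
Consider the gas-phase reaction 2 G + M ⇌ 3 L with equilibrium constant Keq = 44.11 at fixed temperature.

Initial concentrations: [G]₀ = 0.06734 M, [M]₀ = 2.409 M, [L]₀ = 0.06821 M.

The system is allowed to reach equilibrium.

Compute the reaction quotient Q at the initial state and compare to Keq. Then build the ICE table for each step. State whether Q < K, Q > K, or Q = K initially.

Q₀ = 0.02905; Q < K (proceeds forward)

Q₀ = 0.02905 vs Keq = 44.11 ⇒ Q<K, forward
Step 1:
                  G         M         L
  Initial   0.06734     2.409   0.06821
  Change    -0.0611  -0.03055   0.09165
  Equil     0.00624     2.378    0.1599
  solve Keq expr → x = 0.03055; check Q = 44.11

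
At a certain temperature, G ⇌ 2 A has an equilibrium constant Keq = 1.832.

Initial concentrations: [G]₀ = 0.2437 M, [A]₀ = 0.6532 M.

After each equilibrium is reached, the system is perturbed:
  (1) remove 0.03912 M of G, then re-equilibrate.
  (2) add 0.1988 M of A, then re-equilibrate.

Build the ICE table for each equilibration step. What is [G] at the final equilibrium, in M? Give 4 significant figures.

[G]_eq = 0.2754 M

Q₀ = 1.751 vs Keq = 1.832 ⇒ Q<K, forward
Step 1:
                  G         A
  I          0.2437    0.6532
  C       -0.004434  0.008869
  E          0.2393    0.6621
  solve Keq expr → x = 0.004434; check Q = 1.832
Then remove 0.03912 M of G.
Step 2:
                  G         A
  I          0.2001    0.6621
  C         0.01623  -0.03246
  E          0.2164    0.6296
  solve Keq expr → x = -0.01623; check Q = 1.832
Then add 0.1988 M of A.
Step 3:
                  G         A
  I          0.2164    0.8284
  C         0.05904   -0.1181
  E          0.2754    0.7103
  solve Keq expr → x = -0.05904; check Q = 1.832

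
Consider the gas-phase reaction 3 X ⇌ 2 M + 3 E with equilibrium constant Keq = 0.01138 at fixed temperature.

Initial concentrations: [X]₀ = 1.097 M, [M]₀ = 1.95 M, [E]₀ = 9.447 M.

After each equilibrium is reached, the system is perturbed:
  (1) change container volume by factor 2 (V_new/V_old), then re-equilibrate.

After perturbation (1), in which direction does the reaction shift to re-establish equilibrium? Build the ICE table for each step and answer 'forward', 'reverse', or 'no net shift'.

Q₀ = 2428 vs Keq = 0.01138 ⇒ Q>K, reverse
Step 1:
                    X           M           E
  Initial       1.097        1.95       9.447
  Change        2.851      -1.901      -2.851
  Equil         3.948      0.0494       6.596
  solve Keq expr → x = -0.9503; check Q = 0.01138
Then change container volume by factor 2 (V_new/V_old).
Step 2:
                    X           M           E
  Initial       1.974      0.0247       3.298
  Change     -0.03404     0.02269     0.03404
  Equil          1.94     0.04739       3.332
  solve Keq expr → x = 0.01135; check Q = 0.01138

Direction: forward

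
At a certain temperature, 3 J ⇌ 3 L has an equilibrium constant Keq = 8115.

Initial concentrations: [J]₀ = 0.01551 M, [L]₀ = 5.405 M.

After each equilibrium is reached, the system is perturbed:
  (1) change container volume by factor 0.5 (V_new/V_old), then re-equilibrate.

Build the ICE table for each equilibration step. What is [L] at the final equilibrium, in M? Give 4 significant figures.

[L]_eq = 10.33 M

Q₀ = 4.2321e+07 vs Keq = 8115 ⇒ Q>K, reverse
Step 1:
                    J           L
  I           0.01551       5.405
  C            0.2414     -0.2414
  E             0.257       5.164
  solve Keq expr → x = -0.08048; check Q = 8115
Then change container volume by factor 0.5 (V_new/V_old).
Step 2:
                    J           L
  I            0.5139       10.33
  C                 0           0
  E            0.5139       10.33
  solve Keq expr → x = 0; check Q = 8115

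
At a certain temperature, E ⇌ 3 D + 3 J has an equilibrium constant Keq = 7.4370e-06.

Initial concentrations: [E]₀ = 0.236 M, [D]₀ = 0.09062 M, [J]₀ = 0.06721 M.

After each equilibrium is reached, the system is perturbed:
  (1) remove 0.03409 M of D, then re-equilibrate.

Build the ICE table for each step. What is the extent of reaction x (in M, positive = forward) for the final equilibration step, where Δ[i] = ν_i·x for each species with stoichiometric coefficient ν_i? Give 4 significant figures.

Q₀ = 9.5733e-07 vs Keq = 7.4370e-06 ⇒ Q<K, forward
Step 1:
                  E         D         J
  Initial     0.236   0.09062   0.06721
  Change   -0.01024   0.03073   0.03073
  Equil      0.2258    0.1214   0.09794
  solve Keq expr → x = 0.01024; check Q = 7.4370e-06
Then remove 0.03409 M of D.
Step 2:
                  E         D         J
  Initial    0.2258   0.08726   0.09794
  Change  -0.005371   0.01611   0.01611
  Equil      0.2204    0.1034    0.1141
  solve Keq expr → x = 0.005371; check Q = 7.4370e-06

x = 0.005371 M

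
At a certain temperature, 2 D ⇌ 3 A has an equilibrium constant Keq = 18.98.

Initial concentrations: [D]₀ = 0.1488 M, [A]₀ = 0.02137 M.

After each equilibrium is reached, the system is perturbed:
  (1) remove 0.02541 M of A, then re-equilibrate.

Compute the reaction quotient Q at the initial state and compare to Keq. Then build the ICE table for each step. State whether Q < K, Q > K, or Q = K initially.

Q₀ = 4.4077e-04 vs Keq = 18.98 ⇒ Q<K, forward
Step 1:
                    D           A
  Initial      0.1488     0.02137
  Change      -0.1265      0.1898
  Equil       0.02227      0.2112
  solve Keq expr → x = 0.06326; check Q = 18.98
Then remove 0.02541 M of A.
Step 2:
                    D           A
  Initial     0.02227      0.1858
  Change    -0.003184    0.004775
  Equil       0.01909      0.1905
  solve Keq expr → x = 0.001592; check Q = 18.98

Q₀ = 4.4077e-04; Q < K (proceeds forward)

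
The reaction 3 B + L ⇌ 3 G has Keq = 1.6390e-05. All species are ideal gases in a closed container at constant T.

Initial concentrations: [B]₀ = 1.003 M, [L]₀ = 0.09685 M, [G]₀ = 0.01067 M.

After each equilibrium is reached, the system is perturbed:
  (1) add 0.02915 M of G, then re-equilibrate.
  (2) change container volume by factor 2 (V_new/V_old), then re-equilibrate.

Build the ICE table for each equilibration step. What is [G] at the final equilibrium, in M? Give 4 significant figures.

[G]_eq = 0.004941 M

Q₀ = 1.2431e-05 vs Keq = 1.6390e-05 ⇒ Q<K, forward
Step 1:
                  B         L         G
  init        1.003   0.09685   0.01067
  Δ       -0.001005 -3.3500e-04  0.001005
  eq          1.002   0.09652   0.01167
  solve Keq expr → x = 3.3500e-04; check Q = 1.6390e-05
Then add 0.02915 M of G.
Step 2:
                  B         L         G
  init        1.002   0.09652   0.04082
  Δ         0.02844  0.009479  -0.02844
  eq           1.03     0.106   0.01239
  solve Keq expr → x = -0.009479; check Q = 1.6390e-05
Then change container volume by factor 2 (V_new/V_old).
Step 3:
                  B         L         G
  init       0.5152     0.053  0.006194
  Δ        0.001253 4.1762e-04 -0.001253
  eq         0.5165   0.05341  0.004941
  solve Keq expr → x = -4.1762e-04; check Q = 1.6390e-05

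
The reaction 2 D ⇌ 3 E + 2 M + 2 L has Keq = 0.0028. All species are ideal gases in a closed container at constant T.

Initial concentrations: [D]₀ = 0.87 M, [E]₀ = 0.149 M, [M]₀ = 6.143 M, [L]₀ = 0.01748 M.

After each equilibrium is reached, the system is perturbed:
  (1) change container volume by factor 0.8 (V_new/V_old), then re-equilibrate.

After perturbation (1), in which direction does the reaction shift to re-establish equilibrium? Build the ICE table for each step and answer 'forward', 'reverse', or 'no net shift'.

Direction: reverse

Q₀ = 5.0392e-05 vs Keq = 0.0028 ⇒ Q<K, forward
Step 1:
                  D         E         M         L
  Initial      0.87     0.149     6.143   0.01748
  Change   -0.04921   0.07381   0.04921   0.04921
  Equil      0.8208    0.2228     6.192   0.06669
  solve Keq expr → x = 0.0246; check Q = 0.0028
Then change container volume by factor 0.8 (V_new/V_old).
Step 2:
                  D         E         M         L
  Initial     1.026    0.2785      7.74   0.08336
  Change    0.02343  -0.03514  -0.02343  -0.02343
  Equil       1.049    0.2434     7.717   0.05993
  solve Keq expr → x = -0.01171; check Q = 0.0028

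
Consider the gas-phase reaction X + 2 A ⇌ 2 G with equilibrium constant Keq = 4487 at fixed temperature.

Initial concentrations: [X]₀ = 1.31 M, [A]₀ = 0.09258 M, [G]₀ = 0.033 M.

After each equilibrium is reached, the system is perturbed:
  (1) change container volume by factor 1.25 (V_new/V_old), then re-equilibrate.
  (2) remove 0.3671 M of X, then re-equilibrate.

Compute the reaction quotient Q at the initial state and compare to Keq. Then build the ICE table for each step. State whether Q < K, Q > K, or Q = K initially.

Q₀ = 0.09699 vs Keq = 4487 ⇒ Q<K, forward
Step 1:
                   X          A          G
  Initial       1.31    0.09258      0.033
  Change    -0.04547   -0.09093    0.09093
  Equil        1.265   0.001645     0.1239
  solve Keq expr → x = 0.04547; check Q = 4487
Then change container volume by factor 1.25 (V_new/V_old).
Step 2:
                   X          A          G
  Initial      1.012   0.001316    0.09915
  Change  7.6518e-05 1.5304e-04 -1.5304e-04
  Equil        1.012   0.001469    0.09899
  solve Keq expr → x = -7.6518e-05; check Q = 4487
Then remove 0.3671 M of X.
Step 3:
                   X          A          G
  Initial     0.6446   0.001469    0.09899
  Change  1.8220e-04 3.6440e-04 -3.6440e-04
  Equil       0.6448   0.001834    0.09863
  solve Keq expr → x = -1.8220e-04; check Q = 4487

Q₀ = 0.09699; Q < K (proceeds forward)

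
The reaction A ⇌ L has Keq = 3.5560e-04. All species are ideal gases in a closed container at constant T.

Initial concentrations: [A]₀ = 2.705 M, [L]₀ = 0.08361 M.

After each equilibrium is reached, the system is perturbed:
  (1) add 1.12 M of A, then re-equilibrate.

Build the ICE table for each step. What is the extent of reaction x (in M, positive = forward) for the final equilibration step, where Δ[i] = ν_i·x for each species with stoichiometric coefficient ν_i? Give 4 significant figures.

x = 3.9813e-04 M

Q₀ = 0.03091 vs Keq = 3.5560e-04 ⇒ Q>K, reverse
Step 1:
                    A           L
  I             2.705     0.08361
  C           0.08262    -0.08262
  E             2.788  9.9128e-04
  solve Keq expr → x = -0.08262; check Q = 3.5560e-04
Then add 1.12 M of A.
Step 2:
                    A           L
  I             3.908  9.9128e-04
  C       -3.9813e-04  3.9813e-04
  E             3.907    0.001389
  solve Keq expr → x = 3.9813e-04; check Q = 3.5560e-04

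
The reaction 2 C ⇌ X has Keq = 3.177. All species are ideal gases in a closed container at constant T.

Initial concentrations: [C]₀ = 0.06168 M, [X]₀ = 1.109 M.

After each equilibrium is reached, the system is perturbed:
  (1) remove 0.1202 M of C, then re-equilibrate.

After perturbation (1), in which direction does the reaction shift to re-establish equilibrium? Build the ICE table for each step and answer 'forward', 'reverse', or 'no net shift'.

Q₀ = 291.5 vs Keq = 3.177 ⇒ Q>K, reverse
Step 1:
                   C          X
  init       0.06168      1.109
  Δ           0.4638    -0.2319
  eq          0.5254     0.8771
  solve Keq expr → x = -0.2319; check Q = 3.177
Then remove 0.1202 M of C.
Step 2:
                   C          X
  init        0.4052     0.8771
  Δ           0.1043   -0.05217
  eq          0.5096      0.825
  solve Keq expr → x = -0.05217; check Q = 3.177

Direction: reverse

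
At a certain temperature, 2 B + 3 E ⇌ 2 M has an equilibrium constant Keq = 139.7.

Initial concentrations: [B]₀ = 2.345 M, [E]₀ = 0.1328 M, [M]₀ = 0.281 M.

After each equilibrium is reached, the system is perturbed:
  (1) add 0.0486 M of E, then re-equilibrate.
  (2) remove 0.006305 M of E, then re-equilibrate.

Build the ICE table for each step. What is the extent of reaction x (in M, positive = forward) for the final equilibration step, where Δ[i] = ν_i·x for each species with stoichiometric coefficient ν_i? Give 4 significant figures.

Q₀ = 6.131 vs Keq = 139.7 ⇒ Q<K, forward
Step 1:
                    B           E           M
  I             2.345      0.1328       0.281
  C          -0.05296    -0.07944     0.05296
  E             2.292     0.05336       0.334
  solve Keq expr → x = 0.02648; check Q = 139.7
Then add 0.0486 M of E.
Step 2:
                    B           E           M
  I             2.292       0.102       0.334
  C          -0.02997    -0.04496     0.02997
  E             2.262     0.05701      0.3639
  solve Keq expr → x = 0.01499; check Q = 139.7
Then remove 0.006305 M of E.
Step 3:
                    B           E           M
  I             2.262      0.0507      0.3639
  C          0.003889    0.005833   -0.003889
  E             2.266     0.05654        0.36
  solve Keq expr → x = -0.001944; check Q = 139.7

x = -0.001944 M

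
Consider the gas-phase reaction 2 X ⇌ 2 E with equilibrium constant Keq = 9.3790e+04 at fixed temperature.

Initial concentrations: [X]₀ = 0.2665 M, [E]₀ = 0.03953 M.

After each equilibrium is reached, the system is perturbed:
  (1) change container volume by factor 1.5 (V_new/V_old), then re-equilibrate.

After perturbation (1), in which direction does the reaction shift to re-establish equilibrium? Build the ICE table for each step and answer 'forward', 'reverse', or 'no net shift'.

Direction: no net shift

Q₀ = 0.022 vs Keq = 9.3790e+04 ⇒ Q<K, forward
Step 1:
                  X         E
  init       0.2665   0.03953
  Δ         -0.2655    0.2655
  eq      9.9602e-04     0.305
  solve Keq expr → x = 0.1328; check Q = 9.3790e+04
Then change container volume by factor 1.5 (V_new/V_old).
Step 2:
                  X         E
  init    6.6402e-04    0.2034
  Δ               0         0
  eq      6.6402e-04    0.2034
  solve Keq expr → x = 0; check Q = 9.3790e+04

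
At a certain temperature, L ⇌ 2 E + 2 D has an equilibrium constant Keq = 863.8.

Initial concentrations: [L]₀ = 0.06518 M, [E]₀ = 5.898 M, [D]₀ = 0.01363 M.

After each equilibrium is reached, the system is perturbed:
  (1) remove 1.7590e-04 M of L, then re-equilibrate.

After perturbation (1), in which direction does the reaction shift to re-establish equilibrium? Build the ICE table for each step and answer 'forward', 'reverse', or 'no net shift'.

Q₀ = 0.09915 vs Keq = 863.8 ⇒ Q<K, forward
Step 1:
                    L           E           D
  init        0.06518       5.898     0.01363
  Δ          -0.06433      0.1287      0.1287
  eq       8.5128e-04       6.027      0.1423
  solve Keq expr → x = 0.06433; check Q = 863.8
Then remove 1.7590e-04 M of L.
Step 2:
                    L           E           D
  init     6.7538e-04       6.027      0.1423
  Δ        1.7170e-04 -3.4340e-04 -3.4340e-04
  eq       8.4708e-04       6.026      0.1419
  solve Keq expr → x = -1.7170e-04; check Q = 863.8

Direction: reverse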